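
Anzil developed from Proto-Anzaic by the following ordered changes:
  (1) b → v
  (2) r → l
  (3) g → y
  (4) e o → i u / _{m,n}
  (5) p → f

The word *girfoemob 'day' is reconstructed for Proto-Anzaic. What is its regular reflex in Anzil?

Anzil: start from *girfoemob.
  rule 1 (unconditioned shift): girfoemob → girfoemov
  rule 2 (unconditioned shift): girfoemov → gilfoemov
  rule 3 (unconditioned shift): gilfoemov → yilfoemov
  rule 4 (pre-nasal raising): yilfoemov → yilfoimov
  rule 5: no change — yilfoimov
  ⇒ Anzil yilfoimov

yilfoimov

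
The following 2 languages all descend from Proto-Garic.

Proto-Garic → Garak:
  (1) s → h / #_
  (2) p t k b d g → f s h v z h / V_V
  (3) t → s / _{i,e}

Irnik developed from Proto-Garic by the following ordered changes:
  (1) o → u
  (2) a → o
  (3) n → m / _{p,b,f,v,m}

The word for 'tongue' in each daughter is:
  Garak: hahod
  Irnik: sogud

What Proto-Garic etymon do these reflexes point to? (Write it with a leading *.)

*sagod

Position 2: Garak has a, Irnik has o. Garak preserves a here (none of its changes turn any other segment into a), so the proto-segment is *a.
Position 3: Garak has h, Irnik has g. Irnik preserves g here (none of its changes turn any other segment into g), so the proto-segment is *g.
Continuing position by position gives *sagod; check it forward:
Garak: start from *sagod.
  rule 1 (debuccalisation): sagod → hagod
  rule 2 (intervocalic lenition): hagod → hahod
  rule 3: no change — hahod
  ⇒ Garak hahod
Irnik: *sagod
  sagod → sagud   [vowel merger]
  sagud → sogud   [vowel merger]
  sogud (rule 3 does not apply)
  giving Irnik sogud.
No other proto-form is consistent with every reflex, so the reconstruction is *sagod.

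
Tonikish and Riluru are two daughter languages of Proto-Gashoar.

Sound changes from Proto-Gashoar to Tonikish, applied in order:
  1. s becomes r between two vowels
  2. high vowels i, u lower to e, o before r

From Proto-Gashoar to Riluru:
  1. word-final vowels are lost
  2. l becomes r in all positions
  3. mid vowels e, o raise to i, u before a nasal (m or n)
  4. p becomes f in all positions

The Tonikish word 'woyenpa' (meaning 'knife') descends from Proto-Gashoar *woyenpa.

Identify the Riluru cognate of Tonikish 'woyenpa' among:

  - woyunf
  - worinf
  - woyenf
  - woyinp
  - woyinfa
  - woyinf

woyinf

Riluru: *woyenpa > woyenp > woyinp > woyinf  (by apocope, pre-nasal raising, unconditioned shift)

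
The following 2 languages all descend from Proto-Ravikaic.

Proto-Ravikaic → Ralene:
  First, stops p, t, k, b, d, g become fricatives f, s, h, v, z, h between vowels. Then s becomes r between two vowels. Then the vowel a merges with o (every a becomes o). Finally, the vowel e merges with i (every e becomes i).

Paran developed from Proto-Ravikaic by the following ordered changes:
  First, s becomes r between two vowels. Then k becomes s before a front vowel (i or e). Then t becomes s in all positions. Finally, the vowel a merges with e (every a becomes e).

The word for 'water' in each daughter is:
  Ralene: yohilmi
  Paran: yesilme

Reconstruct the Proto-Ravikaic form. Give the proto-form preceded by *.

Position 7: Ralene has i, Paran has e. Taking the neighbouring segments as reconstructed: Ralene i could go back to *e or *i; Paran e could go back to *a or *e — the one source consistent with every daughter is *e.
Position 2: Ralene has o, Paran has e. Taking the neighbouring segments as reconstructed: Ralene o could go back to *a or *o; Paran e could go back to *a or *e — the one source consistent with every daughter is *a.
This points to *yakilme. Verify forward in each daughter:
Ralene: start from *yakilme.
  rule 1 (intervocalic lenition): yakilme → yahilme
  rule 2: no change — yahilme
  rule 3 (vowel merger): yahilme → yohilme
  rule 4 (vowel merger): yohilme → yohilmi
  ⇒ Ralene yohilmi
Paran: *yakilme
  yakilme (rule 1 does not apply)
  yakilme → yasilme   [palatalisation]
  yasilme (rule 3 does not apply)
  yasilme → yesilme   [vowel merger]
  giving Paran yesilme.
Only *yakilme yields all of Ralene yohilmi, Paran yesilme.

*yakilme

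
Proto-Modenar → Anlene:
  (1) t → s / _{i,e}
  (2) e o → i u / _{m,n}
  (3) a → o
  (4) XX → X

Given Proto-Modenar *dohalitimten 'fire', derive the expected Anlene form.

Anlene: start from *dohalitimten.
  rule 1 (palatalisation): dohalitimten → dohalisimsen
  rule 2 (pre-nasal raising): dohalisimsen → dohalisimsin
  rule 3 (vowel merger): dohalisimsin → doholisimsin
  rule 4: no change — doholisimsin
  ⇒ Anlene doholisimsin

doholisimsin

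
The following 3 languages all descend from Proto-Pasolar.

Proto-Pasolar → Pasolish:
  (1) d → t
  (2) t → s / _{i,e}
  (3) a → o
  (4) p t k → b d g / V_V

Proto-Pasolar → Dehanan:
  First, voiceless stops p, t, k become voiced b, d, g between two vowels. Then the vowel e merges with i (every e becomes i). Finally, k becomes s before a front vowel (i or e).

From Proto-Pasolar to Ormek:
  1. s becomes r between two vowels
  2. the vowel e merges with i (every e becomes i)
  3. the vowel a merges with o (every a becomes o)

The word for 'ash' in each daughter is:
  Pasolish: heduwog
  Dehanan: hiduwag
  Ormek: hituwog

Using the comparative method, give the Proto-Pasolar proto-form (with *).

*hetuwag

Position 3: Pasolish has d, Dehanan has d, Ormek has t. Ormek preserves t here (none of its changes turn any other segment into t), so the proto-segment is *t.
Position 2: Pasolish has e, Dehanan has i, Ormek has i. Pasolish preserves e here (none of its changes turn any other segment into e), so the proto-segment is *e.
Continuing position by position gives *hetuwag; check it forward:
Pasolish: *hetuwag
  hetuwag (rule 1 does not apply)
  hetuwag (rule 2 does not apply)
  hetuwag → hetuwog   [vowel merger]
  hetuwog → heduwog   [intervocalic voicing]
  giving Pasolish heduwog.
Dehanan: start from *hetuwag.
  rule 1 (intervocalic voicing): hetuwag → heduwag
  rule 2 (vowel merger): heduwag → hiduwag
  rule 3: no change — hiduwag
  ⇒ Dehanan hiduwag
Ormek: start from *hetuwag.
  rule 1: no change — hetuwag
  rule 2 (vowel merger): hetuwag → hituwag
  rule 3 (vowel merger): hituwag → hituwog
  ⇒ Ormek hituwog
Only *hetuwag yields all of Pasolish heduwog, Dehanan hiduwag, Ormek hituwog.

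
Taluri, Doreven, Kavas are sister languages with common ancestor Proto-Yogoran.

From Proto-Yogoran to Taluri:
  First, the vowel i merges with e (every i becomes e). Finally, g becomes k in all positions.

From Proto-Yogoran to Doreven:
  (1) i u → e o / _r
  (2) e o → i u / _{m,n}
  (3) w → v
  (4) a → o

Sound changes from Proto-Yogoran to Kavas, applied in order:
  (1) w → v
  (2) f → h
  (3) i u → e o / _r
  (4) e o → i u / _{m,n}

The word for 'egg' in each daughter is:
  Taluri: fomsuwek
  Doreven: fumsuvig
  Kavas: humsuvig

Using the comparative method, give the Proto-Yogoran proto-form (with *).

*fomsuwig

Position 1: Taluri has f, Doreven has f, Kavas has h. Taluri preserves f here (none of its changes turn any other segment into f), so the proto-segment is *f.
Position 2: Taluri has o, Doreven has u, Kavas has u. Taluri preserves o here (none of its changes turn any other segment into o), so the proto-segment is *o.
Position 8: Taluri has k, Doreven has g, Kavas has g. Doreven preserves g here (none of its changes turn any other segment into g), so the proto-segment is *g.
This points to *fomsuwig. Verify forward in each daughter:
Taluri: *fomsuwig
  fomsuwig → fomsuweg   [vowel merger]
  fomsuweg → fomsuwek   [unconditioned shift]
  giving Taluri fomsuwek.
Doreven: *fomsuwig > fumsuwig > fumsuvig  (by pre-nasal raising, unconditioned shift)
Kavas: *fomsuwig > fomsuvig > homsuvig > humsuvig  (by unconditioned shift, unconditioned shift, pre-nasal raising)
*fomsuwig is the unique common source.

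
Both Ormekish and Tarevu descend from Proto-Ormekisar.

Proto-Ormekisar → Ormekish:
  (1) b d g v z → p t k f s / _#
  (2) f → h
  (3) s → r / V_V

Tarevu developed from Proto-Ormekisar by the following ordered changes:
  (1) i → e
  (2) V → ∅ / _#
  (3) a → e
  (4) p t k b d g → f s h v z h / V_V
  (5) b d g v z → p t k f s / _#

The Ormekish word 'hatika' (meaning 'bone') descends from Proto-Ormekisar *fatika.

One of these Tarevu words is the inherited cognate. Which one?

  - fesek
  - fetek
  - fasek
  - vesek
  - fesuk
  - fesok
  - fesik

Tarevu: *fatika
  fatika → fateka   [vowel merger]
  fateka → fatek   [apocope]
  fatek → fetek   [vowel merger]
  fetek → fesek   [intervocalic lenition]
  fesek (rule 5 does not apply)
  giving Tarevu fesek.
Only 'fesek' matches the regular Tarevu development of *fatika.

fesek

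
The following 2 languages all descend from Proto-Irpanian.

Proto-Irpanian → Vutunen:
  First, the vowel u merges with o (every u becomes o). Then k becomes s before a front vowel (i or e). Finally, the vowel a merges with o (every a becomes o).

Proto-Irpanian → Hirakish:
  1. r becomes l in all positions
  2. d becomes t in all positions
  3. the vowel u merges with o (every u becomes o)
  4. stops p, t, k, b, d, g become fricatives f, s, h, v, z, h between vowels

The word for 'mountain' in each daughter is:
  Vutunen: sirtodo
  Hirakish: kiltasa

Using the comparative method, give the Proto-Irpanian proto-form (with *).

Position 7: Vutunen has o, Hirakish has a. Hirakish preserves a here (none of its changes turn any other segment into a), so the proto-segment is *a.
Position 3: Vutunen has r, Hirakish has l. Vutunen preserves r here (none of its changes turn any other segment into r), so the proto-segment is *r.
Position 6: Vutunen has d, Hirakish has s. Vutunen preserves d here (none of its changes turn any other segment into d), so the proto-segment is *d.
Continuing position by position gives *kirtada; check it forward:
Vutunen: *kirtada > sirtada > sirtodo  (by palatalisation, vowel merger)
Hirakish: *kirtada
  kirtada → kiltada   [unconditioned shift]
  kiltada → kiltata   [unconditioned shift]
  kiltata (rule 3 does not apply)
  kiltata → kiltasa   [intervocalic lenition]
  giving Hirakish kiltasa.
Only *kirtada yields all of Vutunen sirtodo, Hirakish kiltasa.

*kirtada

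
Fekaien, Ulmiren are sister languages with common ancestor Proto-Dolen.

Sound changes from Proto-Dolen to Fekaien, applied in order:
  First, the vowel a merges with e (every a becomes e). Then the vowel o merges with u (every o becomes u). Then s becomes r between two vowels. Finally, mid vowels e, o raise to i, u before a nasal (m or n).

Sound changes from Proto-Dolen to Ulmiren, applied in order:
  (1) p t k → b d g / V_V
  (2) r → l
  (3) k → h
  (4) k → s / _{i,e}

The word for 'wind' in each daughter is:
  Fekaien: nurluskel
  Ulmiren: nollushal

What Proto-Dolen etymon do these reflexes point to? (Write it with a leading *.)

Position 2: Fekaien has u, Ulmiren has o. Ulmiren preserves o here (none of its changes turn any other segment into o), so the proto-segment is *o.
Position 7: Fekaien has k, Ulmiren has h. Fekaien preserves k here (none of its changes turn any other segment into k), so the proto-segment is *k.
Position 8: Fekaien has e, Ulmiren has a. Ulmiren preserves a here (none of its changes turn any other segment into a), so the proto-segment is *a.
Verify the candidate proto-form against each daughter:
Fekaien: start from *norluskal.
  rule 1 (vowel merger): norluskal → norluskel
  rule 2 (vowel merger): norluskel → nurluskel
  rule 3: no change — nurluskel
  rule 4: no change — nurluskel
  ⇒ Fekaien nurluskel
Ulmiren: start from *norluskal.
  rule 1: no change — norluskal
  rule 2 (unconditioned shift): norluskal → nolluskal
  rule 3 (unconditioned shift): nolluskal → nollushal
  rule 4: no change — nollushal
  ⇒ Ulmiren nollushal
*norluskal is the unique common source.

*norluskal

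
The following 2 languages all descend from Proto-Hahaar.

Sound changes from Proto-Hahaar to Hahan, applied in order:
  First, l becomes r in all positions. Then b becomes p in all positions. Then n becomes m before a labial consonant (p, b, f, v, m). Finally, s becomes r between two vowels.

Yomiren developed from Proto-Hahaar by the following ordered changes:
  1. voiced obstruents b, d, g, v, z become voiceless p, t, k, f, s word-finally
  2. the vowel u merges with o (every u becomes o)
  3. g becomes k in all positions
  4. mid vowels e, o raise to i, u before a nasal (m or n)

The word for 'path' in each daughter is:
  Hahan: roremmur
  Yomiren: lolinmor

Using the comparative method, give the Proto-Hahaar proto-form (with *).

Position 7: Hahan has u, Yomiren has o. Hahan preserves u here (none of its changes turn any other segment into u), so the proto-segment is *u.
Position 4: Hahan has e, Yomiren has i. Hahan preserves e here (none of its changes turn any other segment into e), so the proto-segment is *e.
Continuing position by position gives *lolenmur; check it forward:
Hahan: start from *lolenmur.
  rule 1 (unconditioned shift): lolenmur → rorenmur
  rule 2: no change — rorenmur
  rule 3 (nasal place assimilation): rorenmur → roremmur
  rule 4: no change — roremmur
  ⇒ Hahan roremmur
Yomiren: start from *lolenmur.
  rule 1: no change — lolenmur
  rule 2 (vowel merger): lolenmur → lolenmor
  rule 3: no change — lolenmor
  rule 4 (pre-nasal raising): lolenmor → lolinmor
  ⇒ Yomiren lolinmor
*lolenmur is the unique common source.

*lolenmur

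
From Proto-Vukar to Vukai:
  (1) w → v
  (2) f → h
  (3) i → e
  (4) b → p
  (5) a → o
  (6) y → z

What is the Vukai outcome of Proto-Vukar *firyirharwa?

Vukai: *firyirharwa
  firyirharwa → firyirharva   [unconditioned shift]
  firyirharva → hiryirharva   [unconditioned shift]
  hiryirharva → heryerharva   [vowel merger]
  heryerharva (rule 4 does not apply)
  heryerharva → heryerhorvo   [vowel merger]
  heryerhorvo → herzerhorvo   [unconditioned shift]
  giving Vukai herzerhorvo.

herzerhorvo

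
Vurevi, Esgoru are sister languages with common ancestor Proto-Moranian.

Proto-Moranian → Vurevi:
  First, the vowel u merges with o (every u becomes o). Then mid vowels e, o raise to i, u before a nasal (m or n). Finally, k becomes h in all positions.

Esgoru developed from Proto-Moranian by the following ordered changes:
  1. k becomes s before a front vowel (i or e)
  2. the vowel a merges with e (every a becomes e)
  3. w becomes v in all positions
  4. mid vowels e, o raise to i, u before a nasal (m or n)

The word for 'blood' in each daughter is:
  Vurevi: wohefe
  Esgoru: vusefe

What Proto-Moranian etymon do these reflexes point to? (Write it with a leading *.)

*wukefe

Position 1: Vurevi has w, Esgoru has v. Vurevi preserves w here (none of its changes turn any other segment into w), so the proto-segment is *w.
Position 3: Vurevi has h, Esgoru has s. Taking the neighbouring segments as reconstructed: Vurevi h could go back to *k or *h; Esgoru s could go back to *k or *s — the one source consistent with every daughter is *k.
Continuing position by position gives *wukefe; check it forward:
Vurevi: *wukefe > wokefe > wohefe  (by vowel merger, unconditioned shift)
Esgoru: *wukefe
  wukefe → wusefe   [palatalisation]
  wusefe (rule 2 does not apply)
  wusefe → vusefe   [unconditioned shift]
  vusefe (rule 4 does not apply)
  giving Esgoru vusefe.
No other proto-form is consistent with every reflex, so the reconstruction is *wukefe.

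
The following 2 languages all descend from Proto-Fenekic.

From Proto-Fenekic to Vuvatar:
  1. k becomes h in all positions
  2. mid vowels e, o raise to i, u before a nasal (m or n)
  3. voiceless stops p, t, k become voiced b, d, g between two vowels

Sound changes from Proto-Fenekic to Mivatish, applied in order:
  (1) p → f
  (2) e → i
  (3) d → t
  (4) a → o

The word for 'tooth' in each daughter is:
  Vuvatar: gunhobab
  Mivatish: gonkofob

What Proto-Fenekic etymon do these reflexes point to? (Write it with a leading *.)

Position 2: Vuvatar has u, Mivatish has o. Taking the neighbouring segments as reconstructed: Vuvatar u could go back to *o or *u; Mivatish o could go back to *a or *o — the one source consistent with every daughter is *o.
Position 4: Vuvatar has h, Mivatish has k. Mivatish preserves k here (none of its changes turn any other segment into k), so the proto-segment is *k.
Continuing position by position gives *gonkopab; check it forward:
Vuvatar: *gonkopab > gonhopab > gunhopab > gunhobab  (by unconditioned shift, pre-nasal raising, intervocalic voicing)
Mivatish: start from *gonkopab.
  rule 1 (unconditioned shift): gonkopab → gonkofab
  rule 2: no change — gonkofab
  rule 3: no change — gonkofab
  rule 4 (vowel merger): gonkofab → gonkofob
  ⇒ Mivatish gonkofob
Only *gonkopab yields all of Vuvatar gunhobab, Mivatish gonkofob.

*gonkopab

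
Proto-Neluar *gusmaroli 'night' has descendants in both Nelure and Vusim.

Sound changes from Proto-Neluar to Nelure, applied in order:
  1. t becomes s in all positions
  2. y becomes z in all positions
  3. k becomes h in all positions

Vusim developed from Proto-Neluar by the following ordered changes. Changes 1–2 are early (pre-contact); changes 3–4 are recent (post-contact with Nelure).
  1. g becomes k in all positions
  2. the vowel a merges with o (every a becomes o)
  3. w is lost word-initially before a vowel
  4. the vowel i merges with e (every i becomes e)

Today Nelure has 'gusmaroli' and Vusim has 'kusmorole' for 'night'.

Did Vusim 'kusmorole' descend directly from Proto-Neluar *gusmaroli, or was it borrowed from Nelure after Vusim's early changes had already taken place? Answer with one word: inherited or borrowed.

If inherited, *gusmaroli would pass through all of Vusim's changes:
Vusim: *gusmaroli
  gusmaroli → kusmaroli   [unconditioned shift]
  kusmaroli → kusmoroli   [vowel merger]
  kusmoroli (rule 3 does not apply)
  kusmoroli → kusmorole   [vowel merger]
  giving Vusim kusmorole.
If borrowed from Nelure 'gusmaroli' after the early changes, it would undergo only the recent ones:
  rule 3 (glide loss): no change (gusmaroli)
  rule 4 (vowel merger): gusmaroli → gusmarole
  ⇒ as a loan: gusmarole
Vusim 'kusmorole' matches the inherited outcome exactly, so it is an inherited cognate, not a loan.

inherited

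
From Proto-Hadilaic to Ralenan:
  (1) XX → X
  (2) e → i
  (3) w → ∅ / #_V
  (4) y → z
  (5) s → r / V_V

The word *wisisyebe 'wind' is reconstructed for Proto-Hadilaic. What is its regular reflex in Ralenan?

iriszibi

Ralenan: *wisisyebe
  wisisyebe (rule 1 does not apply)
  wisisyebe → wisisyibi   [vowel merger]
  wisisyibi → isisyibi   [glide loss]
  isisyibi → isiszibi   [unconditioned shift]
  isiszibi → iriszibi   [rhotacism]
  giving Ralenan iriszibi.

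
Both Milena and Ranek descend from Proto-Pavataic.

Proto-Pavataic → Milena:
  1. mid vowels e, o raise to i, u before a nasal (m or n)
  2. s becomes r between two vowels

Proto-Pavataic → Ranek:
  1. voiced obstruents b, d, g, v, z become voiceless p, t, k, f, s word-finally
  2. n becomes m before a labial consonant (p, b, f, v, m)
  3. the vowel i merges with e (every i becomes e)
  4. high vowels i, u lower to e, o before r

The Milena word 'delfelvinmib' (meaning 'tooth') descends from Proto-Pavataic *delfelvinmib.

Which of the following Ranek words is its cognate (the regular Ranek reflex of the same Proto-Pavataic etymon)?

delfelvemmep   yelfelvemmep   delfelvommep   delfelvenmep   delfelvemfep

Ranek: start from *delfelvinmib.
  rule 1 (final devoicing): delfelvinmib → delfelvinmip
  rule 2 (nasal place assimilation): delfelvinmip → delfelvimmip
  rule 3 (vowel merger): delfelvimmip → delfelvemmep
  rule 4: no change — delfelvemmep
  ⇒ Ranek delfelvemmep

delfelvemmep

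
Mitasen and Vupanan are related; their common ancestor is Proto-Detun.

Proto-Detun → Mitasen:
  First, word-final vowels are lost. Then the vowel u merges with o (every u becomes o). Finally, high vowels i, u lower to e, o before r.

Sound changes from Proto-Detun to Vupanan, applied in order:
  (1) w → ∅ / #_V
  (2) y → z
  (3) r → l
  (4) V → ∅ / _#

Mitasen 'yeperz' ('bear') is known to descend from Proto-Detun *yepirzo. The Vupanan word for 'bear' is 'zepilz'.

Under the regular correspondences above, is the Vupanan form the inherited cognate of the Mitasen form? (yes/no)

yes

Derive the expected Vupanan reflex of *yepirzo:
Vupanan: *yepirzo > zepirzo > zepilzo > zepilz  (by unconditioned shift, unconditioned shift, apocope)
Vupanan 'zepilz' matches the regular reflex exactly, so the pair is cognate.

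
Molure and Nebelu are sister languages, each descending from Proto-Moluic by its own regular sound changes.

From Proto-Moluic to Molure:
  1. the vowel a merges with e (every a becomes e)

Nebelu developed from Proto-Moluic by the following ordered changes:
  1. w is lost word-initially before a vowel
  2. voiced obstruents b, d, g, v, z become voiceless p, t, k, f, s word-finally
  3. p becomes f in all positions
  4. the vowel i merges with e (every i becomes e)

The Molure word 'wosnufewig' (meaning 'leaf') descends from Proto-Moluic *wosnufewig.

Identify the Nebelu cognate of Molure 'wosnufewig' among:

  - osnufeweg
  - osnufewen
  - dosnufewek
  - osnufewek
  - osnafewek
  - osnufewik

Nebelu: *wosnufewig > osnufewig > osnufewik > osnufewek  (by glide loss, final devoicing, vowel merger)
The other candidates each miss or misapply at least one Nebelu change.

osnufewek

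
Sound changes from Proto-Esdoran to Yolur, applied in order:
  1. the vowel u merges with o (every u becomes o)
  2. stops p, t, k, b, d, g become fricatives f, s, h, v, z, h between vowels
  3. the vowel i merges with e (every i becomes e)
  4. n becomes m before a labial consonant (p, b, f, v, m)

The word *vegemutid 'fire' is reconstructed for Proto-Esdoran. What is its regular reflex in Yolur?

Yolur: start from *vegemutid.
  rule 1 (vowel merger): vegemutid → vegemotid
  rule 2 (intervocalic lenition): vegemotid → vehemosid
  rule 3 (vowel merger): vehemosid → vehemosed
  rule 4: no change — vehemosed
  ⇒ Yolur vehemosed

vehemosed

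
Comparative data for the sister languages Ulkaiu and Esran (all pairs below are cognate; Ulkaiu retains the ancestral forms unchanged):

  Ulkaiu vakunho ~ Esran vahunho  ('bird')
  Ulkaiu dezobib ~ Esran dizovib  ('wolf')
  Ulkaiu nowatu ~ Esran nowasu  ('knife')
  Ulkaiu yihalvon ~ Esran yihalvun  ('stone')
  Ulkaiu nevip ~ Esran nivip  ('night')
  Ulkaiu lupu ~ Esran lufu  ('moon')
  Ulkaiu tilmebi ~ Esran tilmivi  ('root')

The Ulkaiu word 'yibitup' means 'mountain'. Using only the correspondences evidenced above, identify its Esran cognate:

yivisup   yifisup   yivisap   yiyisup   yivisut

yivisup

dezobib ~ dizovib, tilmebi ~ tilmivi — Ulkaiu b corresponds to Esran v between vowels (before a front vowel).
nowatu ~ nowasu — Ulkaiu t corresponds to Esran s between vowels (before a back vowel).
Applying these to Ulkaiu 'yibitup':
  yibitup → yivitup   (b→v between vowels (before a front vowel))
  yivitup → yivisup   (t→s between vowels (before a back vowel))
So the Esran cognate is 'yivisup'.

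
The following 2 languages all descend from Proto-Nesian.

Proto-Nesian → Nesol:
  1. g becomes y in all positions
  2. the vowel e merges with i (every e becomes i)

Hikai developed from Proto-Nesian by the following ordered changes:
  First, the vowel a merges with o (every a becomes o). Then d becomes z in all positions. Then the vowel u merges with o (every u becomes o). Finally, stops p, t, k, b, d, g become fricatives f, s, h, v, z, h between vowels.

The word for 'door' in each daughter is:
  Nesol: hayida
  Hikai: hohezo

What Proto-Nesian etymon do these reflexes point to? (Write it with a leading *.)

*hageda

Position 6: Nesol has a, Hikai has o. Nesol preserves a here (none of its changes turn any other segment into a), so the proto-segment is *a.
Position 3: Nesol has y, Hikai has h. Taking the neighbouring segments as reconstructed: Nesol y could go back to *g or *y; Hikai h could go back to *k or *g or *h — the one source consistent with every daughter is *g.
Continuing position by position gives *hageda; check it forward:
Nesol: *hageda > hayeda > hayida  (by unconditioned shift, vowel merger)
Hikai: *hageda > hogedo > hogezo > hohezo  (by vowel merger, unconditioned shift, intervocalic lenition)
No other proto-form is consistent with every reflex, so the reconstruction is *hageda.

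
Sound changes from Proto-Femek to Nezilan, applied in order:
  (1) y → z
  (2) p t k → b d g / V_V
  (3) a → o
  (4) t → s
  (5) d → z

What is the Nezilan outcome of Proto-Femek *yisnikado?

zisnigozo

Nezilan: start from *yisnikado.
  rule 1 (unconditioned shift): yisnikado → zisnikado
  rule 2 (intervocalic voicing): zisnikado → zisnigado
  rule 3 (vowel merger): zisnigado → zisnigodo
  rule 4: no change — zisnigodo
  rule 5 (unconditioned shift): zisnigodo → zisnigozo
  ⇒ Nezilan zisnigozo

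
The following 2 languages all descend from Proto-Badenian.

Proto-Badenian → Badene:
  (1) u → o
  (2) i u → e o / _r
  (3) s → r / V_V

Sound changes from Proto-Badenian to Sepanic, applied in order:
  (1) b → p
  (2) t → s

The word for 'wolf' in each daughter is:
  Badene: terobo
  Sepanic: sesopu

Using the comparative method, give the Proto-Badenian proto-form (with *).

*tesobu

Position 6: Badene has o, Sepanic has u. Sepanic preserves u here (none of its changes turn any other segment into u), so the proto-segment is *u.
Position 5: Badene has b, Sepanic has p. Badene preserves b here (none of its changes turn any other segment into b), so the proto-segment is *b.
Position 3: Badene has r, Sepanic has s. Taking the neighbouring segments as reconstructed: Badene r could go back to *s or *r; Sepanic s could go back to *t or *s — the one source consistent with every daughter is *s.
This points to *tesobu. Verify forward in each daughter:
Badene: start from *tesobu.
  rule 1 (vowel merger): tesobu → tesobo
  rule 2: no change — tesobo
  rule 3 (rhotacism): tesobo → terobo
  ⇒ Badene terobo
Sepanic: *tesobu > tesopu > sesopu  (by unconditioned shift, unconditioned shift)
Only *tesobu yields all of Badene terobo, Sepanic sesopu.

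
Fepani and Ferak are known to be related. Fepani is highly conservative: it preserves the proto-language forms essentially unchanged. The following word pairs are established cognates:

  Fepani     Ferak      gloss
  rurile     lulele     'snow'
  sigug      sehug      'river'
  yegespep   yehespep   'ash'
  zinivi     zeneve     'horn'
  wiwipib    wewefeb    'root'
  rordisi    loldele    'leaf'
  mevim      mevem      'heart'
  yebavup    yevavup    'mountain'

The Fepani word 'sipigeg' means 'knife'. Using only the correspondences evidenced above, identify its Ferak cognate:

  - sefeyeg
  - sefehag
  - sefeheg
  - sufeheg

sefeheg

wiwipib ~ wewefeb — Fepani i corresponds to Ferak e after a consonant, before a labial obstruent.
wiwipib ~ wewefeb — Fepani p corresponds to Ferak f between vowels (before a front vowel).
rurile ~ lulele, sigug ~ sehug — Fepani i corresponds to Ferak e after a consonant, before a consonant other than r, m, n, p, b, f, v.
yegespep ~ yehespep — Fepani g corresponds to Ferak h between vowels (before a front vowel).
Applying these to Fepani 'sipigeg':
  sipigeg → sepigeg   (i→e after a consonant, before a labial obstruent)
  sepigeg → sefigeg   (p→f between vowels (before a front vowel))
  sefigeg → sefegeg   (i→e after a consonant, before a consonant other than r, m, n, p, b, f, v)
  sefegeg → sefeheg   (g→h between vowels (before a front vowel))
So the Ferak cognate is 'sefeheg'.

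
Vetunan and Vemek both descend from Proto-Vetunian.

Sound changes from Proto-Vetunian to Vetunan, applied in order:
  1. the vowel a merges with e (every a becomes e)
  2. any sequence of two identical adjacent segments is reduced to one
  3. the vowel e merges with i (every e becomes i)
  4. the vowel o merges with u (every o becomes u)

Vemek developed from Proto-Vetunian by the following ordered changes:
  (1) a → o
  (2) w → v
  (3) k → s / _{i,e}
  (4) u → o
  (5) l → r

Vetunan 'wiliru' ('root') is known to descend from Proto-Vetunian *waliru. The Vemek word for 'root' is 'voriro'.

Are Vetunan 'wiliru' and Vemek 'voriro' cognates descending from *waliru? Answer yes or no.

Derive the expected Vemek reflex of *waliru:
Vemek: start from *waliru.
  rule 1 (vowel merger): waliru → woliru
  rule 2 (unconditioned shift): woliru → voliru
  rule 3: no change — voliru
  rule 4 (vowel merger): voliru → voliro
  rule 5 (unconditioned shift): voliro → voriro
  ⇒ Vemek voriro
Vemek 'voriro' matches the regular reflex exactly, so the pair is cognate.

yes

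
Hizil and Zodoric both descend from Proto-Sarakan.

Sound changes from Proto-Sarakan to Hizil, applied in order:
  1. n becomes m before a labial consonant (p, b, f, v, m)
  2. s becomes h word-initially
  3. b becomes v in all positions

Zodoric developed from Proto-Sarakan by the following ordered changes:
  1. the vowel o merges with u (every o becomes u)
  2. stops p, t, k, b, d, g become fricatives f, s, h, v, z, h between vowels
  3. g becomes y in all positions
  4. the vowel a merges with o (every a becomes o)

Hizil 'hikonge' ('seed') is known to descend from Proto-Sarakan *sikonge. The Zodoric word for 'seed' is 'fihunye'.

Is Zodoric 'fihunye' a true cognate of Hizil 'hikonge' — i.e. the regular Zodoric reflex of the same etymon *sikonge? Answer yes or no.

Derive the expected Zodoric reflex of *sikonge:
Zodoric: start from *sikonge.
  rule 1 (vowel merger): sikonge → sikunge
  rule 2 (intervocalic lenition): sikunge → sihunge
  rule 3 (unconditioned shift): sihunge → sihunye
  rule 4: no change — sihunye
  ⇒ Zodoric sihunye
The regular Zodoric reflex would be 'sihunye', but the attested form is 'fihunye'. The correspondence is irregular, so they are not cognates (the Zodoric form has a different source).

no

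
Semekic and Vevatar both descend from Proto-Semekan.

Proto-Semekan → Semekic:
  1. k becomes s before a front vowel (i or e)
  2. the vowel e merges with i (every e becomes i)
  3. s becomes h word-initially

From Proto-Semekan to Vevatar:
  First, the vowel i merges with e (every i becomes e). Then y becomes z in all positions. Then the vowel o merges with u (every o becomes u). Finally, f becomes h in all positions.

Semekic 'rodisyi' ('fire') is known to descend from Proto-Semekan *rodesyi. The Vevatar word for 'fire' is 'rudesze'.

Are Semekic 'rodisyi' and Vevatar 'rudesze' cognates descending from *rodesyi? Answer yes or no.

yes

Derive the expected Vevatar reflex of *rodesyi:
Vevatar: *rodesyi > rodesye > rodesze > rudesze  (by vowel merger, unconditioned shift, vowel merger)
Vevatar 'rudesze' matches the regular reflex exactly, so the pair is cognate.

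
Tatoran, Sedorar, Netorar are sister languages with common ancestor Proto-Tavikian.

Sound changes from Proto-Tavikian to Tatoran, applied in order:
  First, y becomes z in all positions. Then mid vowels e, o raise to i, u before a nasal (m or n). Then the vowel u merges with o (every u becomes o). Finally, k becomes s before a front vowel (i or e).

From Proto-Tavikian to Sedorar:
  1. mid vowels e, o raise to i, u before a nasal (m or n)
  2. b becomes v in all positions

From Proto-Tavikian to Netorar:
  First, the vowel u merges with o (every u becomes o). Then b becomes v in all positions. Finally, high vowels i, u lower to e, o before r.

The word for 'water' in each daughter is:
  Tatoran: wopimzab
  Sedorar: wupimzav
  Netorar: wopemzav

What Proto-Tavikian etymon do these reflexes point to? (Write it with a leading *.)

Position 2: Tatoran has o, Sedorar has u, Netorar has o. Taking the neighbouring segments as reconstructed: Tatoran o could go back to *o or *u; Sedorar u can only go back to *u; Netorar o could go back to *o or *u — the one source consistent with every daughter is *u.
Position 4: Tatoran has i, Sedorar has i, Netorar has e. Taking the neighbouring segments as reconstructed: Tatoran i could go back to *e or *i; Sedorar i could go back to *e or *i; Netorar e can only go back to *e — the one source consistent with every daughter is *e.
Position 8: Tatoran has b, Sedorar has v, Netorar has v. Tatoran preserves b here (none of its changes turn any other segment into b), so the proto-segment is *b.
This points to *wupemzab. Verify forward in each daughter:
Tatoran: *wupemzab > wupimzab > wopimzab  (by pre-nasal raising, vowel merger)
Sedorar: start from *wupemzab.
  rule 1 (pre-nasal raising): wupemzab → wupimzab
  rule 2 (unconditioned shift): wupimzab → wupimzav
  ⇒ Sedorar wupimzav
Netorar: *wupemzab > wopemzab > wopemzav  (by vowel merger, unconditioned shift)
*wupemzab is the unique common source.

*wupemzab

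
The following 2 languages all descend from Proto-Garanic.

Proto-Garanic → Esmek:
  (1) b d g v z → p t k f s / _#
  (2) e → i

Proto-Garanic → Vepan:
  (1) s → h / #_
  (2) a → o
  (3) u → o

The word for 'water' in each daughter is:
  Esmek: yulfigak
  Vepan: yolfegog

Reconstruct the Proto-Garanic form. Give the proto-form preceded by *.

Position 8: Esmek has k, Vepan has g. Vepan preserves g here (none of its changes turn any other segment into g), so the proto-segment is *g.
Position 7: Esmek has a, Vepan has o. Esmek preserves a here (none of its changes turn any other segment into a), so the proto-segment is *a.
Verify the candidate proto-form against each daughter:
Esmek: *yulfegag
  yulfegag → yulfegak   [final devoicing]
  yulfegak → yulfigak   [vowel merger]
  giving Esmek yulfigak.
Vepan: start from *yulfegag.
  rule 1: no change — yulfegag
  rule 2 (vowel merger): yulfegag → yulfegog
  rule 3 (vowel merger): yulfegog → yolfegog
  ⇒ Vepan yolfegog
No other proto-form is consistent with every reflex, so the reconstruction is *yulfegag.

*yulfegag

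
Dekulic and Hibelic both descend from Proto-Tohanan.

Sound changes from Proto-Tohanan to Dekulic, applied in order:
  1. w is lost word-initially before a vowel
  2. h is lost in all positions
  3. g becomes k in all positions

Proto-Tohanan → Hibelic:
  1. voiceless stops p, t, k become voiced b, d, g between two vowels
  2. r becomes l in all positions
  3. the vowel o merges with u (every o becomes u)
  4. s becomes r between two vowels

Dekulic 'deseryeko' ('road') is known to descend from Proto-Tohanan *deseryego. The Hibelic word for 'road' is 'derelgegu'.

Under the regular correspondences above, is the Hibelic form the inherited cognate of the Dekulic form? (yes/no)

no

Derive the expected Hibelic reflex of *deseryego:
Hibelic: *deseryego
  deseryego (rule 1 does not apply)
  deseryego → deselyego   [unconditioned shift]
  deselyego → deselyegu   [vowel merger]
  deselyegu → derelyegu   [rhotacism]
  giving Hibelic derelyegu.
The regular Hibelic reflex would be 'derelyegu', but the attested form is 'derelgegu'. The correspondence is irregular, so they are not cognates (the Hibelic form has a different source).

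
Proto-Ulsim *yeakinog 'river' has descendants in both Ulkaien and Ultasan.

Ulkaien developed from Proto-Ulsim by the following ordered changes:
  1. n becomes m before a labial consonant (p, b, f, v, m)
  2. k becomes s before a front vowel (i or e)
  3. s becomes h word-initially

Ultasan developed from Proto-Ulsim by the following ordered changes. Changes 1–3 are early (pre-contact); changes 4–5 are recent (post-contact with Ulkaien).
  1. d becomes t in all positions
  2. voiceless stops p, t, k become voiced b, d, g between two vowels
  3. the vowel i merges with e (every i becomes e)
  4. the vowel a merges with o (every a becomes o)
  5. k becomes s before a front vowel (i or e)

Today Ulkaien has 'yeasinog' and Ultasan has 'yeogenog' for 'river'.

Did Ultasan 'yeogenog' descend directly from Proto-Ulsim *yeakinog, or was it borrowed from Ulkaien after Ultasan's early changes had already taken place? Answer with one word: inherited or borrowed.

inherited

If inherited, *yeakinog would pass through all of Ultasan's changes:
Ultasan: start from *yeakinog.
  rule 1: no change — yeakinog
  rule 2 (intervocalic voicing): yeakinog → yeaginog
  rule 3 (vowel merger): yeaginog → yeagenog
  rule 4 (vowel merger): yeagenog → yeogenog
  rule 5: no change — yeogenog
  ⇒ Ultasan yeogenog
If borrowed from Ulkaien 'yeasinog' after the early changes, it would undergo only the recent ones:
  rule 4 (vowel merger): yeasinog → yeosinog
  rule 5 (palatalisation): no change (yeosinog)
  ⇒ as a loan: yeosinog
Ultasan 'yeogenog' matches the inherited outcome exactly, so it is an inherited cognate, not a loan.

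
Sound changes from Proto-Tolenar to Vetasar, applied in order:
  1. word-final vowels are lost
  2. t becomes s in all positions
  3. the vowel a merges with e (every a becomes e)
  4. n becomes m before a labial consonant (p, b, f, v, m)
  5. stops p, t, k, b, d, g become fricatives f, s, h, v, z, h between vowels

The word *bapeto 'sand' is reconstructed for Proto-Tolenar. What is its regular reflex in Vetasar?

Vetasar: start from *bapeto.
  rule 1 (apocope): bapeto → bapet
  rule 2 (unconditioned shift): bapet → bapes
  rule 3 (vowel merger): bapes → bepes
  rule 4: no change — bepes
  rule 5 (intervocalic lenition): bepes → befes
  ⇒ Vetasar befes

befes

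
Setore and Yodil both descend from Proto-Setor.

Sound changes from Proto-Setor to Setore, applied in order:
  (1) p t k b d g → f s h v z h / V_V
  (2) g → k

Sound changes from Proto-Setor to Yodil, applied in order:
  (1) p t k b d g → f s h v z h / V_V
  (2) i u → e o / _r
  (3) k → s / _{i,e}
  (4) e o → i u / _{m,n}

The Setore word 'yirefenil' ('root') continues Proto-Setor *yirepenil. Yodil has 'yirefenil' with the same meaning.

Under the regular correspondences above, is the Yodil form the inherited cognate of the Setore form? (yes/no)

no

Derive the expected Yodil reflex of *yirepenil:
Yodil: *yirepenil
  yirepenil → yirefenil   [intervocalic lenition]
  yirefenil → yerefenil   [pre-rhotic lowering]
  yerefenil (rule 3 does not apply)
  yerefenil → yerefinil   [pre-nasal raising]
  giving Yodil yerefinil.
The regular Yodil reflex would be 'yerefinil', but the attested form is 'yirefenil'. The correspondence is irregular, so they are not cognates (the Yodil form has a different source).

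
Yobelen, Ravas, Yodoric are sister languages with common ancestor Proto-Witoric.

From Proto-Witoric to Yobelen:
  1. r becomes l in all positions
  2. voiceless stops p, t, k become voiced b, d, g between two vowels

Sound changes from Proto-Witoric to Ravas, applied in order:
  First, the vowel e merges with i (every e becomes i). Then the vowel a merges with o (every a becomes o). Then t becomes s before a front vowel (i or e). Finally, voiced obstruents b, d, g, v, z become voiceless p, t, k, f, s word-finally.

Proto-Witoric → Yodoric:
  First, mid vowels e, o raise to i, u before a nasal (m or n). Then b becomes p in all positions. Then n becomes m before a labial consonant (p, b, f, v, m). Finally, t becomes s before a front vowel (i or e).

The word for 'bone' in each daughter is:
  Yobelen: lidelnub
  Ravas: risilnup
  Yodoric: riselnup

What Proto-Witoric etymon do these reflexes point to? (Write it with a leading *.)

Position 1: Yobelen has l, Ravas has r, Yodoric has r. Ravas preserves r here (none of its changes turn any other segment into r), so the proto-segment is *r.
Position 8: Yobelen has b, Ravas has p, Yodoric has p. Taking the neighbouring segments as reconstructed: Yobelen b can only go back to *b; Ravas p could go back to *p or *b; Yodoric p could go back to *p or *b — the one source consistent with every daughter is *b.
This points to *ritelnub. Verify forward in each daughter:
Yobelen: start from *ritelnub.
  rule 1 (unconditioned shift): ritelnub → litelnub
  rule 2 (intervocalic voicing): litelnub → lidelnub
  ⇒ Yobelen lidelnub
Ravas: start from *ritelnub.
  rule 1 (vowel merger): ritelnub → ritilnub
  rule 2: no change — ritilnub
  rule 3 (palatalisation): ritilnub → risilnub
  rule 4 (final devoicing): risilnub → risilnup
  ⇒ Ravas risilnup
Yodoric: start from *ritelnub.
  rule 1: no change — ritelnub
  rule 2 (unconditioned shift): ritelnub → ritelnup
  rule 3: no change — ritelnup
  rule 4 (palatalisation): ritelnup → riselnup
  ⇒ Yodoric riselnup
*ritelnub is the unique common source.

*ritelnub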